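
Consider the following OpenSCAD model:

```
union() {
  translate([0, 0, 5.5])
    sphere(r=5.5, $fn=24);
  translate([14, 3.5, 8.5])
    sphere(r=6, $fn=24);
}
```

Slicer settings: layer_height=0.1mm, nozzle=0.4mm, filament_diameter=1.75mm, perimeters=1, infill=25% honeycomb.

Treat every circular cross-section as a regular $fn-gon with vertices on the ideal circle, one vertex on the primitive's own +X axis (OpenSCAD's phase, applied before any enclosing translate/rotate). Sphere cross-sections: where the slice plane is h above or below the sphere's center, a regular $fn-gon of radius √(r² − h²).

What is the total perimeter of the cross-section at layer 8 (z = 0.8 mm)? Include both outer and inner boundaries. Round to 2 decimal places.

17.90 mm

At z = 0.8 mm: the r=5.5 sphere contributes a regular 24-gon of circumradius √(5.5²−4.7²) = 2.857 (perimeter = 2·24·2.857·sin(180°/24) = 17.90 mm); the sphere at (14, 3.5) is absent (|z−center|=7.700 > r=6); Merging all regions: only the r=5.5 sphere is present, so the union is just that shape — boundary = 17.90 mm. Overall, the cross-section is a single solid region. Total boundary length (outer) = 17.90 mm.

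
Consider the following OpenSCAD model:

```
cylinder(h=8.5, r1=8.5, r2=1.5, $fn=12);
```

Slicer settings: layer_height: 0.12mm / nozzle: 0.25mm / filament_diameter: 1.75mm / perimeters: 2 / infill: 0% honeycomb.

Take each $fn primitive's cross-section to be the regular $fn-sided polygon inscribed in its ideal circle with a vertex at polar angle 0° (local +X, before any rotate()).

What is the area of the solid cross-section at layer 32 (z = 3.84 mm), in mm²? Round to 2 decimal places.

85.47 mm²

At z = 3.84 mm: the cone contributes a regular 12-gon of circumradius 5.338 (interpolated between r1=8.5 and r2=1.5 at t=0.452) (area = (12/2)·5.338²·sin(360°/12) = 85.47 mm²). Overall, the cross-section is a single solid region. Net area = 85.47 mm².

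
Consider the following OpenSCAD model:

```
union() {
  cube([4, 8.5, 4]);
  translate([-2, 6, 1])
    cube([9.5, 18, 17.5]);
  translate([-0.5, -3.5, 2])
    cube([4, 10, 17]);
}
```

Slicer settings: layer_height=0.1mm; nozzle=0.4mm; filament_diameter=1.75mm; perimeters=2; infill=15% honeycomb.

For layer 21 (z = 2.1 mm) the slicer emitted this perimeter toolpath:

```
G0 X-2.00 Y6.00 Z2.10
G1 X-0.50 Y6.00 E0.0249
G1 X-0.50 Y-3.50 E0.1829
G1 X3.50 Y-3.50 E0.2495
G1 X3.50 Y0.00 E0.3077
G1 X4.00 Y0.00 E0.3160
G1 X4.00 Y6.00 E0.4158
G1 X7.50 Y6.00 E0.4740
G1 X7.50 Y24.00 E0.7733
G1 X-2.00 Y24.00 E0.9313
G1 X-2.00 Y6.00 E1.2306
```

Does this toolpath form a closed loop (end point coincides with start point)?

yes

Start point (G0): (-2.00, 6.00). End point (last G1): the path returns to the start — closed.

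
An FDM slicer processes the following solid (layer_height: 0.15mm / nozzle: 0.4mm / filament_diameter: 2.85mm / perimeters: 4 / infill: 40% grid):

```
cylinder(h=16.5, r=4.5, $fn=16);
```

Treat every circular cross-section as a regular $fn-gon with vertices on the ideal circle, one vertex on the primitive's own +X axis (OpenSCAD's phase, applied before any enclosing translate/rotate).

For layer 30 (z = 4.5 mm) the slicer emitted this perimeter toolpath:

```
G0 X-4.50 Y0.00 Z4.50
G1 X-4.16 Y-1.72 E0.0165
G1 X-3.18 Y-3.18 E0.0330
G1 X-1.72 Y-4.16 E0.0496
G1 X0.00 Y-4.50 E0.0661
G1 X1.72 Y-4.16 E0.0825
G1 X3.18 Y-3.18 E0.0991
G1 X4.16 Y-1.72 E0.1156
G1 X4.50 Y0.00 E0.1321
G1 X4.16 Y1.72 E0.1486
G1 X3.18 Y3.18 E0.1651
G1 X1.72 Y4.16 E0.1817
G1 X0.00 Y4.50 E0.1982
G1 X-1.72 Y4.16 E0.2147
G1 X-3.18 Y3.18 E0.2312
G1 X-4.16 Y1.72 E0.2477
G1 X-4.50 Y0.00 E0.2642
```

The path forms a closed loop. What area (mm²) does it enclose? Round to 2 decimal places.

62.00 mm²

Apply the shoelace formula to the sequence of (X, Y) vertices; enclosed area = 62.00 mm².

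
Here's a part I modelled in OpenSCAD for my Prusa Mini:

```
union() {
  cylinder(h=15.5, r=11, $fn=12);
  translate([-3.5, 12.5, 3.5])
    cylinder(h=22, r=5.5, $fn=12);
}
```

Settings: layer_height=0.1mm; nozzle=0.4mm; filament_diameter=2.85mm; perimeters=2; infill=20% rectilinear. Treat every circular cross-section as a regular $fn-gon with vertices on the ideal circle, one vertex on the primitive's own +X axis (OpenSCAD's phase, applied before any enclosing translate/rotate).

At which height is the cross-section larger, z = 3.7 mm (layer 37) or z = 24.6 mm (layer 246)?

layer 37 (z = 3.7 mm)

Layer 37 (z = 3.7): the cylinder: section is a regular 12-gon, circumradius r=11 (area = (12/2)·11.000²·sin(360°/12) = 363.00 mm²); the r=5.5 cylinder at (-3.5, 12.5) gives a regular 12-gon of circumradius 5.5 (constant along its height) (area = (12/2)·5.500²·sin(360°/12) = 90.75 mm²); Combining (union): the regions partially overlap — summed areas 453.75 mm² minus the doubly-counted overlap 19.24 mm² gives 434.51 mm² — area = 434.51 mm². So its area = 434.51 mm². Layer 246 (z = 24.6): the cylinder is absent (z outside [0, 15.5]); the r=5.5 cylinder at (-3.5, 12.5) gives a regular 12-gon of circumradius 5.5 (constant along its height) (area = (12/2)·5.500²·sin(360°/12) = 90.75 mm²); Merging all regions: only the r=5.5 cylinder at (-3.5, 12.5) is present, so the union is just that shape — area = 90.75 mm². So its area = 90.75 mm². Layer 37 is larger (434.51 vs 90.75 mm²).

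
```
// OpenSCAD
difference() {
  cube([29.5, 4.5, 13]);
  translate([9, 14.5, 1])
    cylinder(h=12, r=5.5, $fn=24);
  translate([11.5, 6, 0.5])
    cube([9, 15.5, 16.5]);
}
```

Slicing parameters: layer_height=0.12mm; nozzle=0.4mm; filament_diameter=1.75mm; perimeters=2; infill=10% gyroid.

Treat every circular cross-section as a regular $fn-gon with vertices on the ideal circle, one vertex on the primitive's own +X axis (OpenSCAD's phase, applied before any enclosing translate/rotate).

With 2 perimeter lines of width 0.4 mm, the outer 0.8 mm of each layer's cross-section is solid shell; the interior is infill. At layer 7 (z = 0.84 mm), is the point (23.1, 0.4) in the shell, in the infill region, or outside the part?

At z = 0.84 mm: the cube (footprint 29.5×4.5) is included at this height; the cylinder at (9, 14.5) is absent (z outside [1, 13]); the cube at (11.5, 6) is present — its section is the full 9×15.5 rectangle; Taking the first minus the rest: starting from the 29.5×4.5 cube, the 9×15.5 cube at (11.5, 6) misses the remaining region (no effect) — 1 connected region. Overall, the cross-section is a single solid region. The nearest boundary edge runs (29.50, 0.00)→(0.00, 0.00); distance from the point to it = 0.40 mm. The point is inside the cross-section, 0.40 mm from the nearest boundary — within the 0.8 mm shell band (2 × 0.4).

shell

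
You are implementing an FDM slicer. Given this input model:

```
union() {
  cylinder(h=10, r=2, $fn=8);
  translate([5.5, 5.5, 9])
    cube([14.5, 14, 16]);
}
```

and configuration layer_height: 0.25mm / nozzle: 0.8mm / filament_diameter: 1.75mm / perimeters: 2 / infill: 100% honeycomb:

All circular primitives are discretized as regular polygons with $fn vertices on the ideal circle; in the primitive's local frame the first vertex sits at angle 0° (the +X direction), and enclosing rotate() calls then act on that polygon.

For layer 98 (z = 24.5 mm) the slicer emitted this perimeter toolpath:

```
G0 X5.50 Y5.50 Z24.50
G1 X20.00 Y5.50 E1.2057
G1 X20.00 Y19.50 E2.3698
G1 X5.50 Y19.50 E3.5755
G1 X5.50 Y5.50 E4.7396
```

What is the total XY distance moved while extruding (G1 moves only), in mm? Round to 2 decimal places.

Sum the Euclidean lengths of each G1 segment: total = 57.00 mm.

57.00 mm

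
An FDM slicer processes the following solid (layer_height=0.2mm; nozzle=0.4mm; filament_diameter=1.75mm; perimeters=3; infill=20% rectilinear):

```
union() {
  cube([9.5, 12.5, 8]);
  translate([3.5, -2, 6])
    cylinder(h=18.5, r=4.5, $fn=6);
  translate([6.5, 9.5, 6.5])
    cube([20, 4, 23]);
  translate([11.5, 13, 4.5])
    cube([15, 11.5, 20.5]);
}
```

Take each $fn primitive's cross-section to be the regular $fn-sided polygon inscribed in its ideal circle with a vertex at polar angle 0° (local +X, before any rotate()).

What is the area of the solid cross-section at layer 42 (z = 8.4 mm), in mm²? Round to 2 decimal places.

297.61 mm²

At z = 8.4 mm: the cube is absent (z outside [0, 8]); the r=4.5 cylinder at (3.5, -2) gives a regular 6-gon of circumradius 4.5 (constant along its height) (area = (6/2)·4.500²·sin(360°/6) = 52.61 mm²); the 20×4 cube at (6.5, 9.5) contributes its full rectangle (area 80.00 mm²); the 15×11.5 cube at (11.5, 13) contributes its full rectangle (area 172.50 mm²); Merging all regions: the regions partially overlap — summed areas 305.11 mm² minus the doubly-counted overlap 7.50 mm² gives 297.61 mm² — area = 297.61 mm². Overall, the cross-section has 2 separate islands. Net area = 297.61 mm².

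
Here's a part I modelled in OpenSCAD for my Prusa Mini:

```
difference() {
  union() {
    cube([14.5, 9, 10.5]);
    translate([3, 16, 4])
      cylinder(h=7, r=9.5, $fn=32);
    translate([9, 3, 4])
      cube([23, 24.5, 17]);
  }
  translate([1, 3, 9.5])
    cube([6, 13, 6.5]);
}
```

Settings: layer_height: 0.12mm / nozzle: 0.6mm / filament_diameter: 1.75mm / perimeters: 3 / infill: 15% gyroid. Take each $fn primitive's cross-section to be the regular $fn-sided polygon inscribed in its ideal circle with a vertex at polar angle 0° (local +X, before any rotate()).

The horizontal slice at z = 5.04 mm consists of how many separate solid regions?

At z = 5.04 mm: the cube is present — its section is the full 14.5×9 rectangle; the r=9.5 cylinder at (3, 16) contributes a regular 32-gon of circumradius 9.5; the cube at (9, 3) (footprint 23×24.5) is included at this height; Taking the union: the regions partially overlap (shared area 86.03 mm²), so overlapping operands fuse into one piece — 1 connected region; the cube at (1, 3) does not reach this height (z outside [9.5, 16]); After the difference (first − rest): none of the subtracted shapes is present at this height, so the result so far is unchanged — 1 connected region. The result has 1 disconnected region.

1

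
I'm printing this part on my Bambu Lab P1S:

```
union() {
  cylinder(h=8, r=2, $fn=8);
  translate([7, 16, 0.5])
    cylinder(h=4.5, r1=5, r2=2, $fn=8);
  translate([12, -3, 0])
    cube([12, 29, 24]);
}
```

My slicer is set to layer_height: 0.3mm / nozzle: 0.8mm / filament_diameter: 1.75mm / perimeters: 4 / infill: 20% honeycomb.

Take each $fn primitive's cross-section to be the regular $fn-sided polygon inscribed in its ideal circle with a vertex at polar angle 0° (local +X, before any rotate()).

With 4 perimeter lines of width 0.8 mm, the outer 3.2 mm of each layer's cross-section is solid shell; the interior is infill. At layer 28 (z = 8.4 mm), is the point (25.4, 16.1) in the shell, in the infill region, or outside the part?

At z = 8.4 mm: the cylinder does not reach this height (z outside [0, 8]); the cone at (7, 16) is absent (z outside [0.5, 5]); the 12×29 cube at (12, -3) contributes its full rectangle; Merging all regions: only the 12×29 cube at (12, -3) is present, so the union is just that shape — 1 connected region. Overall, the cross-section is a single solid region. The nearest boundary edge runs (24.00, -3.00)→(24.00, 26.00); distance from the point to it = 1.40 mm. The point is not inside any of the regions above, so it lies outside the cross-section (1.40 mm from the nearest boundary).

outside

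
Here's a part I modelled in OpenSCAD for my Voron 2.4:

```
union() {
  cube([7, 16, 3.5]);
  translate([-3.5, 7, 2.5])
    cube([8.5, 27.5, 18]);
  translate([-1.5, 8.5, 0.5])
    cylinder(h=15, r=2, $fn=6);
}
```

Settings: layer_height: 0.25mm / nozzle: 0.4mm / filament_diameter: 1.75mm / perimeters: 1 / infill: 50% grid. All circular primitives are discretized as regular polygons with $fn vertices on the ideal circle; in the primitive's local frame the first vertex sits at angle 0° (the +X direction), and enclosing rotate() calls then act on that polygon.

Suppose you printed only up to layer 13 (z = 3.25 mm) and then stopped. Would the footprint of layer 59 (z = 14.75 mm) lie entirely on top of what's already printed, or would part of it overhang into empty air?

entirely on top

Compare the two slices. At z = 3.25: the cube (footprint 7×16) is included at this height (area 112.00 mm²); the cube at (-3.5, 7) (footprint 8.5×27.5) is included at this height (area 233.75 mm²); the r=2 cylinder at (-1.5, 8.5) contributes a regular 6-gon of circumradius 2 (area = (6/2)·2.000²·sin(360°/6) = 10.39 mm²); Merging all regions: the regions partially overlap — summed areas 356.14 mm² minus the doubly-counted overlap 54.90 mm² gives 301.25 mm² — area = 301.25 mm². At z = 14.75: the cube does not reach this height (z outside [0, 3.5]); the cube at (-3.5, 7) (footprint 8.5×27.5) is included at this height (area 233.75 mm²); the r=2 cylinder at (-1.5, 8.5) contributes a regular 6-gon of circumradius 2 (area = (6/2)·2.000²·sin(360°/6) = 10.39 mm²); Combining (union): the regions partially overlap — summed areas 244.14 mm² minus the doubly-counted overlap 9.90 mm² gives 234.25 mm² — area = 234.25 mm². Checking containment: the cross-section at z = 14.75 is a subset of the cross-section at z = 3.25.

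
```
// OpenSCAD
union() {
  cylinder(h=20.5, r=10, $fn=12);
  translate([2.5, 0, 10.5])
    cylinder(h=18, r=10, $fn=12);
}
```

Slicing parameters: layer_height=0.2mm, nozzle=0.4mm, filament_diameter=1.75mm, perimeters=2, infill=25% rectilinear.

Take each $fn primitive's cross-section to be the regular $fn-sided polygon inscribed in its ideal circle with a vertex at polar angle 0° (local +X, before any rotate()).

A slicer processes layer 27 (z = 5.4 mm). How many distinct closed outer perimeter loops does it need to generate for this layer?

At z = 5.4 mm: the r=10 cylinder gives a regular 12-gon of circumradius 10 (constant along its height); the cylinder at (2.5, 0) does not reach this height (z outside [10.5, 28.5]); Combining (union): only the r=10 cylinder is present, so the union is just that shape — 1 connected region. The result has 1 disconnected region.

1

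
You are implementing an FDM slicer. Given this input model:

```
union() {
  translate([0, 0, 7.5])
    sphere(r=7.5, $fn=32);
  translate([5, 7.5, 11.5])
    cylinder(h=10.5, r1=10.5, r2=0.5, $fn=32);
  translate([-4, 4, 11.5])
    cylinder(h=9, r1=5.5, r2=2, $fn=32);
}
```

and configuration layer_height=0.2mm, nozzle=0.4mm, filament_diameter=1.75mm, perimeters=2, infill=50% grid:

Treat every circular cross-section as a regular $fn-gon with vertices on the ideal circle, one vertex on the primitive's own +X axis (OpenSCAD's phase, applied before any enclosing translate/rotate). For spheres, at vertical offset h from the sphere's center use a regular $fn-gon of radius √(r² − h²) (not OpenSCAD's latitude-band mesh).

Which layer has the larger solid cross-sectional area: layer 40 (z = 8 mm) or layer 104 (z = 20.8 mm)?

layer 40 (z = 8 mm)

Layer 40 (z = 8): the r=7.5 sphere contributes a regular 32-gon of circumradius √(7.5²−0.5²) = 7.483 (area = (32/2)·7.483²·sin(360°/32) = 174.80 mm²); the cone at (5, 7.5) is not intersected at this z (z outside [11.5, 22]); the cone at (-4, 4) does not reach this height (z outside [11.5, 20.5]); Taking the union: only the r=7.5 sphere is present, so the union is just that shape — area = 174.80 mm². So its area = 174.80 mm². Layer 104 (z = 20.8): the sphere is not intersected at this z (|z−center|=13.300 > r=7.5); the cone at (5, 7.5) contributes a regular 32-gon of circumradius 1.643 (interpolated between r1=10.5 and r2=0.5 at t=0.886) (area = (32/2)·1.643²·sin(360°/32) = 8.42 mm²); the cone at (-4, 4) does not reach this height (z outside [11.5, 20.5]); Merging all regions: only the cone at (5, 7.5) is present, so the union is just that shape — area = 8.42 mm². So its area = 8.42 mm². Layer 40 is larger (174.80 vs 8.42 mm²).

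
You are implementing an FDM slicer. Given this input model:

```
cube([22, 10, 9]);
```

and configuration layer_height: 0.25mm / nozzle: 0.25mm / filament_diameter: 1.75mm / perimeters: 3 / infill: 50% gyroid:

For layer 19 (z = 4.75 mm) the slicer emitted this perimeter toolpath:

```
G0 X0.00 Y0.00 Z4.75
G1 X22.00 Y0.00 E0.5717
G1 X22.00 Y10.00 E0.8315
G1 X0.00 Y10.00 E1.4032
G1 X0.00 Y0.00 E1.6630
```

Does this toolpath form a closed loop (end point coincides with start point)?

Start point (G0): (0.00, 0.00). End point (last G1): the path returns to the start — closed.

yes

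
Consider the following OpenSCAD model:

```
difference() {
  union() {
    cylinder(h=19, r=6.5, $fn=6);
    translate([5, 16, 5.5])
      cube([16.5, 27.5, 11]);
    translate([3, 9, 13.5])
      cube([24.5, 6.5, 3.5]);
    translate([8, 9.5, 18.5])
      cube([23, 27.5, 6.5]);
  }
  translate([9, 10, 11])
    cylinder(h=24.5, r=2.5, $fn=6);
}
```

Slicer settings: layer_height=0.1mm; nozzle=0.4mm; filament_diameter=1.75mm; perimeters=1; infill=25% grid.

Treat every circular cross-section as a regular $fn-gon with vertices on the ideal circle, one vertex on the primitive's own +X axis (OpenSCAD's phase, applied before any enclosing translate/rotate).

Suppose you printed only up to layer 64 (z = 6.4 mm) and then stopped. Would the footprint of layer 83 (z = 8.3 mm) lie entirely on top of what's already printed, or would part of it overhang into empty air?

entirely on top

Compare the two slices. At z = 6.4: the r=6.5 cylinder gives a regular 6-gon of circumradius 6.5 (constant along its height) (area = (6/2)·6.500²·sin(360°/6) = 109.77 mm²); the cube at (5, 16) (footprint 16.5×27.5) is included at this height (area 453.75 mm²); the cube at (3, 9) is not intersected at this z (z outside [13.5, 17]); the cube at (8, 9.5) is not intersected at this z (z outside [18.5, 25]); Combining (union): the 2 present regions are separate (no shared area or edge), so areas and boundary lengths simply add and each stays a separate island — area = 563.52 mm²; the cylinder at (9, 10) does not reach this height (z outside [11, 35.5]); Taking the first minus the rest: none of the subtracted shapes is present at this height, so the result so far is unchanged — area = 563.52 mm². At z = 8.3: the r=6.5 cylinder gives a regular 6-gon of circumradius 6.5 (constant along its height) (area = (6/2)·6.500²·sin(360°/6) = 109.77 mm²); the cube at (5, 16) is present — its section is the full 16.5×27.5 rectangle (area 453.75 mm²); the cube at (3, 9) is not intersected at this z (z outside [13.5, 17]); the cube at (8, 9.5) is not intersected at this z (z outside [18.5, 25]); Merging all regions: the 2 present regions are separate (no shared area or edge), so areas and boundary lengths simply add and each stays a separate island — area = 563.52 mm²; the cylinder at (9, 10) does not reach this height (z outside [11, 35.5]); Taking the first minus the rest: none of the subtracted shapes is present at this height, so that combined region is unchanged — area = 563.52 mm². Checking containment: the cross-section at z = 8.3 is a subset of the cross-section at z = 6.4.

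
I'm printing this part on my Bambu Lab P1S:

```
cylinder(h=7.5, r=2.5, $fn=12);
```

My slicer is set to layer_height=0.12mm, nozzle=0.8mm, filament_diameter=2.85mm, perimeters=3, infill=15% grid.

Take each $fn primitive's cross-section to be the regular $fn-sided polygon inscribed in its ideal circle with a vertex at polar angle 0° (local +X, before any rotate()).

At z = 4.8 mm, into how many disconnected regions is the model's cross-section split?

1

At z = 4.8 mm: the r=2.5 cylinder contributes a regular 12-gon of circumradius 2.5. The result has 1 disconnected region.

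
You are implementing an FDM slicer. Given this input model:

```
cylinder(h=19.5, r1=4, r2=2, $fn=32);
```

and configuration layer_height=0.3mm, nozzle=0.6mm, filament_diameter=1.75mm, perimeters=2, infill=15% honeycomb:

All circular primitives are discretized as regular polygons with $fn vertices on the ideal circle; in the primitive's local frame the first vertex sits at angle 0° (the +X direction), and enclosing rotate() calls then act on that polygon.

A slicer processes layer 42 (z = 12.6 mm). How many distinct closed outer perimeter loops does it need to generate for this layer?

At z = 12.6 mm: the cone contributes a regular 32-gon of circumradius 2.708 (interpolated between r1=4 and r2=2 at t=0.646). The result has 1 disconnected region.

1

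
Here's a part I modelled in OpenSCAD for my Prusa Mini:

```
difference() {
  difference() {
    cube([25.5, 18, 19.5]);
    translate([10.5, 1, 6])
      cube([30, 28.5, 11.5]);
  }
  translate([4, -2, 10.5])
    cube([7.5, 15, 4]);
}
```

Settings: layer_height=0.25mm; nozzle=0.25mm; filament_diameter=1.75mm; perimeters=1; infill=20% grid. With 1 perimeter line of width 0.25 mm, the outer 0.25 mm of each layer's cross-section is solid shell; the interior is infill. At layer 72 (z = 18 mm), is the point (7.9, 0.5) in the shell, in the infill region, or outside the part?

infill

At z = 18 mm: the 25.5×18 cube contributes its full rectangle; the cube at (10.5, 1) is absent (z outside [6, 17.5]); Taking the first minus the rest: none of the subtracted shapes is present at this height, so the 25.5×18 cube is unchanged — 1 connected region; the cube at (4, -2) does not reach this height (z outside [10.5, 14.5]); Taking the first minus the rest: none of the subtracted shapes is present at this height, so the result so far is unchanged — 1 connected region. Overall, the cross-section is a single solid region. The nearest boundary edge runs (0.00, 0.00)→(25.50, 0.00); distance from the point to it = 0.50 mm. The point is inside the cross-section and 0.50 mm from the nearest boundary — more than the 0.25 mm shell width (1 × 0.25), so it's in the infill interior.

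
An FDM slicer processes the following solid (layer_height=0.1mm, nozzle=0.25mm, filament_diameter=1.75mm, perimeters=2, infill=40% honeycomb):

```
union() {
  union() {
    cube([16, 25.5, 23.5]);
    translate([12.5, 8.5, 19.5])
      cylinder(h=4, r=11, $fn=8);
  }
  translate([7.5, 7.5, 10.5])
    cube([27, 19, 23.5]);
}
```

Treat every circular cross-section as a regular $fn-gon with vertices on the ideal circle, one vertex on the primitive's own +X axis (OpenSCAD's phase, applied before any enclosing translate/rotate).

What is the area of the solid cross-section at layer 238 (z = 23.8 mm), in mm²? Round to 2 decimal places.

513.00 mm²

At z = 23.8 mm: the cube is not intersected at this z (z outside [0, 23.5]); the cylinder at (12.5, 8.5) is not intersected at this z (z outside [19.5, 23.5]); Merging all regions: nothing is present at this height; the 27×19 cube at (7.5, 7.5) contributes its full rectangle (area 513.00 mm²); Merging all regions: only the 27×19 cube at (7.5, 7.5) is present, so the union is just that shape — area = 513.00 mm². Overall, the cross-section is a single solid region. Net area = 513.00 mm².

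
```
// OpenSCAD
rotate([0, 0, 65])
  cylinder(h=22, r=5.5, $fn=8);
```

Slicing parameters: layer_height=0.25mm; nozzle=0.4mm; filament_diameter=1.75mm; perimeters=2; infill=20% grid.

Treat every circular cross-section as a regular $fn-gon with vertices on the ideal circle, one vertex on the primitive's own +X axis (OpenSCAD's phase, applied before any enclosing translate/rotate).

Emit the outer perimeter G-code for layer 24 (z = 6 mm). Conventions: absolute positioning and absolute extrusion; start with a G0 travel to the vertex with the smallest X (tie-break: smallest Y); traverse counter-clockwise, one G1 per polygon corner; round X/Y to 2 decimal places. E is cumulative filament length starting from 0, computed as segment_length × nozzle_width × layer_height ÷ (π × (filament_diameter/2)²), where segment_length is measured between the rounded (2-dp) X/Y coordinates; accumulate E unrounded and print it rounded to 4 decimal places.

G0 X-5.17 Y-1.88 Z6.00
G1 X-2.32 Y-4.98 E0.1751
G1 X1.88 Y-5.17 E0.3499
G1 X4.98 Y-2.32 E0.5249
G1 X5.17 Y1.88 E0.6997
G1 X2.32 Y4.98 E0.8748
G1 X-1.88 Y5.17 E1.0496
G1 X-4.98 Y2.32 E1.2247
G1 X-5.17 Y-1.88 E1.3995

At z = 6 mm: the cylinder: section is a regular 8-gon, circumradius r=5.5; (rotated 65° about Z; rotation is an isometry so areas/perimeters/island counts are preserved). The outline is a single polygon with 8 vertices. Extrusion per mm of travel: 0.4 × 0.25 / (π × 0.875²) = 0.041575. Accumulating E over each segment gives final E = 1.3995.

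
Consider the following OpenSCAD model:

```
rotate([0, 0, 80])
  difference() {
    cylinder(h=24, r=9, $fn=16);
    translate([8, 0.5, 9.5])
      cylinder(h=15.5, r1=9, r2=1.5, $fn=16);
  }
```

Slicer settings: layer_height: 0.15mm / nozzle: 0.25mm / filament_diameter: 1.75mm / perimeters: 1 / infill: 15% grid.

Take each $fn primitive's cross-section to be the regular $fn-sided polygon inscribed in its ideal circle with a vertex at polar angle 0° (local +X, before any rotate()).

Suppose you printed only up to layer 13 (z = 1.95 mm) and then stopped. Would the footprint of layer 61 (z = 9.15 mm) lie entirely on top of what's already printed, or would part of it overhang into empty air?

Compare the two slices. At z = 1.95: the cylinder: section is a regular 16-gon, circumradius r=9 (area = (16/2)·9.000²·sin(360°/16) = 247.98 mm²); the cone at (8, 0.5) is not intersected at this z (z outside [9.5, 25]); Taking the first minus the rest: none of the subtracted shapes is present at this height, so the r=9 cylinder is unchanged — area = 247.98 mm²; (rotated 80° about Z; rotation is an isometry so areas/perimeters/island counts are preserved). At z = 9.15: the r=9 cylinder gives a regular 16-gon of circumradius 9 (constant along its height) (area = (16/2)·9.000²·sin(360°/16) = 247.98 mm²); the cone at (8, 0.5) is not intersected at this z (z outside [9.5, 25]); Subtracting the remaining from the first: none of the subtracted shapes is present at this height, so the r=9 cylinder is unchanged — area = 247.98 mm²; (whole slice rotated 80° about Z — lengths, areas and connectivity unchanged). Checking containment: the cross-section at z = 9.15 is a subset of the cross-section at z = 1.95.

entirely on top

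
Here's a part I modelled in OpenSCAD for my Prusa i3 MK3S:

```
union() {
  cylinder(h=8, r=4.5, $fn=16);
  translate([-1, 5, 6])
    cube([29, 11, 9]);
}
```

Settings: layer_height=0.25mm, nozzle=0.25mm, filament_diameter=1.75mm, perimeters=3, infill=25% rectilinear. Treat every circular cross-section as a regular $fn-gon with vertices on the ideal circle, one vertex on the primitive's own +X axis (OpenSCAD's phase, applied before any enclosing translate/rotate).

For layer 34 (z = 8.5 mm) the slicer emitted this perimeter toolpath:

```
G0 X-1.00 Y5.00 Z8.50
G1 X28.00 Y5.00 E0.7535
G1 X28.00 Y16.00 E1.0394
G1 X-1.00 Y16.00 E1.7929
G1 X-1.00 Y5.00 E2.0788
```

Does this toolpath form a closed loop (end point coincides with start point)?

yes

Start point (G0): (-1.00, 5.00). End point (last G1): the path returns to the start — closed.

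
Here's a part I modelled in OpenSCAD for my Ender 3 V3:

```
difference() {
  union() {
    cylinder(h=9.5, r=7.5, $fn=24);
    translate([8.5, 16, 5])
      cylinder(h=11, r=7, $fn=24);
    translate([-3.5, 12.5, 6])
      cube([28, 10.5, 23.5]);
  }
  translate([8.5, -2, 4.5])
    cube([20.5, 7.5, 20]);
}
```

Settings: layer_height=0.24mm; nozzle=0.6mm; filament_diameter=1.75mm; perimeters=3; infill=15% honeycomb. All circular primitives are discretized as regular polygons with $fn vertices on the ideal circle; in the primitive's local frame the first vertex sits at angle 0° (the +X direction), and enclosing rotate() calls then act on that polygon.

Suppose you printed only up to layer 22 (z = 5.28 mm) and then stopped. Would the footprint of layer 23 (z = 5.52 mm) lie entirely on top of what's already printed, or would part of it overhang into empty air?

entirely on top

Compare the two slices. At z = 5.28: the r=7.5 cylinder gives a regular 24-gon of circumradius 7.5 (constant along its height) (area = (24/2)·7.500²·sin(360°/24) = 174.70 mm²); the r=7 cylinder at (8.5, 16) contributes a regular 24-gon of circumradius 7 (area = (24/2)·7.000²·sin(360°/24) = 152.19 mm²); the cube at (-3.5, 12.5) is not intersected at this z (z outside [6, 29.5]); Taking the union: the 2 present regions are separate (no shared area or edge), so areas and boundary lengths simply add and each stays a separate island — area = 326.89 mm²; the cube at (8.5, -2) is present — its section is the full 20.5×7.5 rectangle (area 153.75 mm²); After the difference (first − rest): starting from the result so far (326.89 mm²), the 20.5×7.5 cube at (8.5, -2) misses the remaining region (no effect) — area = 326.89 mm². At z = 5.52: the r=7.5 cylinder contributes a regular 24-gon of circumradius 7.5 (area = (24/2)·7.500²·sin(360°/24) = 174.70 mm²); the cylinder at (8.5, 16): section is a regular 24-gon, circumradius r=7 (area = (24/2)·7.000²·sin(360°/24) = 152.19 mm²); the cube at (-3.5, 12.5) does not reach this height (z outside [6, 29.5]); Taking the union: the 2 present regions are separate (no shared area or edge), so areas and boundary lengths simply add and each stays a separate island — area = 326.89 mm²; the cube at (8.5, -2) (footprint 20.5×7.5) is included at this height (area 153.75 mm²); Subtracting the remaining from the first: starting from that combined region (326.89 mm²), the 20.5×7.5 cube at (8.5, -2) misses the remaining region (no effect) — area = 326.89 mm². Checking containment: the cross-section at z = 5.52 is a subset of the cross-section at z = 5.28.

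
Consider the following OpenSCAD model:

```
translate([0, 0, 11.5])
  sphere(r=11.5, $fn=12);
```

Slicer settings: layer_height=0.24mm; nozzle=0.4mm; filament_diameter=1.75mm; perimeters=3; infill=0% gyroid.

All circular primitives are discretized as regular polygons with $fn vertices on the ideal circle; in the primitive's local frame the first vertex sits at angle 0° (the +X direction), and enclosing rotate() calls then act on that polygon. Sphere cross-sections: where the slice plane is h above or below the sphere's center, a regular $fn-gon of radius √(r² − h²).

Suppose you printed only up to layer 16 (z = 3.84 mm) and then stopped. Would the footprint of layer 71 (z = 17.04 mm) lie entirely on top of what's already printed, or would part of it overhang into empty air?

part overhangs

Compare the two slices. At z = 3.84: the r=11.5 sphere slices to a regular 12-gon of circumradius 8.578 (√(r²−h²) with h=7.66 from center) (area = (12/2)·8.578²·sin(360°/12) = 220.72 mm²). At z = 17.04: the sphere: section is a regular 12-gon, circumradius = √(r²−h²) = √(11.5²−5.54²) = 10.078 (area = (12/2)·10.078²·sin(360°/12) = 304.68 mm²). Checking containment: at z = 17.04 the cross-section extends beyond the z = 3.84 cross-section by about 83.95 mm².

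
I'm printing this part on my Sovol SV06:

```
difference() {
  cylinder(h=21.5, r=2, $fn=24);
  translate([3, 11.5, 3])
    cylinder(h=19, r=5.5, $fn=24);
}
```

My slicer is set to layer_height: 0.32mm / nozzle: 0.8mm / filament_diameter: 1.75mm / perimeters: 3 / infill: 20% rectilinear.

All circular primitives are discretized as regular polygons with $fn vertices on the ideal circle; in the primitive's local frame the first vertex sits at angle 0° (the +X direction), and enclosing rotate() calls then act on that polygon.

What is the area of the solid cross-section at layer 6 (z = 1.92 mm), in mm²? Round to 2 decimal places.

12.42 mm²

At z = 1.92 mm: the cylinder: section is a regular 24-gon, circumradius r=2 (area = (24/2)·2.000²·sin(360°/24) = 12.42 mm²); the cylinder at (3, 11.5) is absent (z outside [3, 22]); After the difference (first − rest): none of the subtracted shapes is present at this height, so the r=2 cylinder is unchanged — area = 12.42 mm². Overall, the cross-section is a single solid region. Net area = 12.42 mm².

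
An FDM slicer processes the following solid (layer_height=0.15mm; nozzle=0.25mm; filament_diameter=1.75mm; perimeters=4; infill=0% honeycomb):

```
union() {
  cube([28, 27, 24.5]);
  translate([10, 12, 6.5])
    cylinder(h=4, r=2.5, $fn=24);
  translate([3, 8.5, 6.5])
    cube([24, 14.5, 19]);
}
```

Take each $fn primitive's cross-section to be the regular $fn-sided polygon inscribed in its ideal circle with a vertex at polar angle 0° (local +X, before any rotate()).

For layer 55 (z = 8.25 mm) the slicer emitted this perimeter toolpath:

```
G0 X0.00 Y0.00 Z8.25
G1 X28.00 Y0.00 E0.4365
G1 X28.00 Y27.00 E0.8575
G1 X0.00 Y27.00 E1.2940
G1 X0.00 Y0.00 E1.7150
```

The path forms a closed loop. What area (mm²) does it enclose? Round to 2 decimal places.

756.00 mm²

Apply the shoelace formula to the sequence of (X, Y) vertices; enclosed area = 756.00 mm².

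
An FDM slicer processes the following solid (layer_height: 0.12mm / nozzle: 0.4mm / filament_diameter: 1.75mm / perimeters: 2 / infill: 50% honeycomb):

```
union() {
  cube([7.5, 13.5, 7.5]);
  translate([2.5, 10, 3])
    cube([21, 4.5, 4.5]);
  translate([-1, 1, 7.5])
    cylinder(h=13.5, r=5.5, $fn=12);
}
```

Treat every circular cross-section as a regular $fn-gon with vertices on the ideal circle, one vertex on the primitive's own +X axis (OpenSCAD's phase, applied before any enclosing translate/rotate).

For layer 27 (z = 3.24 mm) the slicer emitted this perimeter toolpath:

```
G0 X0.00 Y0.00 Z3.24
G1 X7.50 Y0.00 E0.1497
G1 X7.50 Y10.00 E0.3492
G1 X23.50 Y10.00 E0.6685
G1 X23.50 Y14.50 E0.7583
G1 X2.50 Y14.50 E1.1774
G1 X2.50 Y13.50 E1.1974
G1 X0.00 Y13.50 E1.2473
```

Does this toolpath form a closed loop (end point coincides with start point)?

Start point (G0): (0.00, 0.00). End point (last G1): the path does not return to the start — open.

no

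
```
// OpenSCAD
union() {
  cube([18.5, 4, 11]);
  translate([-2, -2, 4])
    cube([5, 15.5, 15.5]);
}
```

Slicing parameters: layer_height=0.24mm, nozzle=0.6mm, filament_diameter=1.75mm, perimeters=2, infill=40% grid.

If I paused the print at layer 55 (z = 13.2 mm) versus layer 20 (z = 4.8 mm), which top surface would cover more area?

layer 20 (z = 4.8 mm)

Layer 55 (z = 13.2): the cube does not reach this height (z outside [0, 11]); the cube at (-2, -2) is present — its section is the full 5×15.5 rectangle (area 77.50 mm²); Taking the union: only the 5×15.5 cube at (-2, -2) is present, so the union is just that shape — area = 77.50 mm². So its area = 77.50 mm². Layer 20 (z = 4.8): the cube is present — its section is the full 18.5×4 rectangle (area 74.00 mm²); the 5×15.5 cube at (-2, -2) contributes its full rectangle (area 77.50 mm²); Merging all regions: the regions partially overlap — summed areas 151.50 mm² minus the doubly-counted overlap 12.00 mm² gives 139.50 mm² — area = 139.50 mm². So its area = 139.50 mm². Layer 20 is larger (139.50 vs 77.50 mm²).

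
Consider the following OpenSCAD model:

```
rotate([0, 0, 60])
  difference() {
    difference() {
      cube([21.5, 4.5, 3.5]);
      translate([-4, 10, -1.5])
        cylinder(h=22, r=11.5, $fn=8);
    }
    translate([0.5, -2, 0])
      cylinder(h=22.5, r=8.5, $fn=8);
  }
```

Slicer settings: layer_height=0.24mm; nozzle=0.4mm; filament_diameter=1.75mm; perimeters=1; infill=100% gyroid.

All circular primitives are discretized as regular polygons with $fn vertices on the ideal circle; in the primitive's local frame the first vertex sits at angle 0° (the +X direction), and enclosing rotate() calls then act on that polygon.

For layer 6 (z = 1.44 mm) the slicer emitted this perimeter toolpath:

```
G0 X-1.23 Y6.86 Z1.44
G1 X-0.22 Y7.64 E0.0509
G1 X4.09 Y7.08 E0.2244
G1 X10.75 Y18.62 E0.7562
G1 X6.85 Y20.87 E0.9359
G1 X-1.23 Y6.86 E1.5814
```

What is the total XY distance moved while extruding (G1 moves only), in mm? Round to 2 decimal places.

39.62 mm

Sum the Euclidean lengths of each G1 segment: total = 39.62 mm.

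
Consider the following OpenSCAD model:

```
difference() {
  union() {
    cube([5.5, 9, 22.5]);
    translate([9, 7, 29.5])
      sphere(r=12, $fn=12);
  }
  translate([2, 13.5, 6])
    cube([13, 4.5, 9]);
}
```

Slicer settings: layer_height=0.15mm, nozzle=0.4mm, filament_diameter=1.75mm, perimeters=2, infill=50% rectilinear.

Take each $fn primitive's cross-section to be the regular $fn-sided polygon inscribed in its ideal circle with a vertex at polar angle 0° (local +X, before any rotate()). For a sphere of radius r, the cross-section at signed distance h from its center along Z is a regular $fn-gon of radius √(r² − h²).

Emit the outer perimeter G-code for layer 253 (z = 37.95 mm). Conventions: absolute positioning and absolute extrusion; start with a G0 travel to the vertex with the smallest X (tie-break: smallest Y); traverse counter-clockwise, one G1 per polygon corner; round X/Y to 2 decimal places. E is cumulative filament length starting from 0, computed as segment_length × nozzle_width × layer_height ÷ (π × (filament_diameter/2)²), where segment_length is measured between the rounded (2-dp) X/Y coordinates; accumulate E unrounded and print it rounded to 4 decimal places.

G0 X0.48 Y7.00 Z37.95
G1 X1.62 Y2.74 E0.1100
G1 X4.74 Y-0.38 E0.2201
G1 X9.00 Y-1.52 E0.3301
G1 X13.26 Y-0.38 E0.4401
G1 X16.38 Y2.74 E0.5501
G1 X17.52 Y7.00 E0.6602
G1 X16.38 Y11.26 E0.7702
G1 X13.26 Y14.38 E0.8802
G1 X9.00 Y15.52 E0.9902
G1 X4.74 Y14.38 E1.1002
G1 X1.62 Y11.26 E1.2103
G1 X0.48 Y7.00 E1.3203

At z = 37.95 mm: the cube is absent (z outside [0, 22.5]); the sphere at (9, 7): section is a regular 12-gon, circumradius = √(r²−h²) = √(12²−8.45²) = 8.520; Merging all regions: only the r=12 sphere at (9, 7) is present, so the union is just that shape — 1 connected region; the cube at (2, 13.5) does not reach this height (z outside [6, 15]); Taking the first minus the rest: none of the subtracted shapes is present at this height, so that combined region is unchanged — 1 connected region. The outline is a single polygon with 12 vertices. Extrusion per mm of travel: 0.4 × 0.15 / (π × 0.875²) = 0.024945. Accumulating E over each segment gives final E = 1.3203.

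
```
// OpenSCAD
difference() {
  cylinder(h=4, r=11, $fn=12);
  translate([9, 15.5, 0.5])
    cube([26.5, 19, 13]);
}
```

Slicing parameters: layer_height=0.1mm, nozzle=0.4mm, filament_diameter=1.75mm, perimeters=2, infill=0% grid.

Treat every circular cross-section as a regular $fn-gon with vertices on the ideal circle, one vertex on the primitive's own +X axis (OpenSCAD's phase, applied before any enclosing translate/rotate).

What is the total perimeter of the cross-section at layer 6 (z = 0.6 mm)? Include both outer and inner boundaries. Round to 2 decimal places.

At z = 0.6 mm: the r=11 cylinder gives a regular 12-gon of circumradius 11 (constant along its height) (perimeter = 2·12·11.000·sin(180°/12) = 68.33 mm); the cube at (9, 15.5) is present — its section is the full 26.5×19 rectangle (perimeter 91.00 mm); Taking the first minus the rest: starting from the r=11 cylinder, the 26.5×19 cube at (9, 15.5) misses the remaining region (no effect) — boundary = 68.33 mm. Overall, the cross-section is a single solid region. Total boundary length (outer) = 68.33 mm.

68.33 mm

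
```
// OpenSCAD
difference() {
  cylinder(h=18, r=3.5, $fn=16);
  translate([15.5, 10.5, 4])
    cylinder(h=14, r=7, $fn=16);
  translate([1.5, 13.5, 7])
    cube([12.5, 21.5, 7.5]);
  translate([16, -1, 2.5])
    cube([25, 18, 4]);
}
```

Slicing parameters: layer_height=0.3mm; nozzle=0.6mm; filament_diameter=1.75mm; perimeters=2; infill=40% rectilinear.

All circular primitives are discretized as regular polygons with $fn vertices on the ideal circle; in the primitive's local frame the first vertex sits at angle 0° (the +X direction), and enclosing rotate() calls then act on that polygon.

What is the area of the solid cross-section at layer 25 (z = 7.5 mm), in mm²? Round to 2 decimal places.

37.50 mm²

At z = 7.5 mm: the r=3.5 cylinder contributes a regular 16-gon of circumradius 3.5 (area = (16/2)·3.500²·sin(360°/16) = 37.50 mm²); the r=7 cylinder at (15.5, 10.5) gives a regular 16-gon of circumradius 7 (constant along its height) (area = (16/2)·7.000²·sin(360°/16) = 150.01 mm²); the cube at (1.5, 13.5) (footprint 12.5×21.5) is included at this height (area 268.75 mm²); the cube at (16, -1) is absent (z outside [2.5, 6.5]); Subtracting the remaining from the first: starting from the r=3.5 cylinder (37.50 mm²), the r=7 cylinder at (15.5, 10.5) misses the remaining region (no effect); the 12.5×21.5 cube at (1.5, 13.5) misses the remaining region (no effect) — area = 37.50 mm². Overall, the cross-section is a single solid region. Net area = 37.50 mm².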